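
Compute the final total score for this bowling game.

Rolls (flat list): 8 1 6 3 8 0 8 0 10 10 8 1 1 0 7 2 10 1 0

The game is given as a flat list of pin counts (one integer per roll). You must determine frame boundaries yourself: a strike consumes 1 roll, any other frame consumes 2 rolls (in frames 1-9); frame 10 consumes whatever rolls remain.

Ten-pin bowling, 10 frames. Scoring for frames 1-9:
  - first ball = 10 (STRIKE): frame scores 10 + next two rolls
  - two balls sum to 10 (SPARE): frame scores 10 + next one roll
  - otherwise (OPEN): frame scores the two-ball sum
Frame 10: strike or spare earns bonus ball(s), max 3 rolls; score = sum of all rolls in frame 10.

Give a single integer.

Frame 1: OPEN (8+1=9). Cumulative: 9
Frame 2: OPEN (6+3=9). Cumulative: 18
Frame 3: OPEN (8+0=8). Cumulative: 26
Frame 4: OPEN (8+0=8). Cumulative: 34
Frame 5: STRIKE. 10 + next two rolls (10+8) = 28. Cumulative: 62
Frame 6: STRIKE. 10 + next two rolls (8+1) = 19. Cumulative: 81
Frame 7: OPEN (8+1=9). Cumulative: 90
Frame 8: OPEN (1+0=1). Cumulative: 91
Frame 9: OPEN (7+2=9). Cumulative: 100
Frame 10: STRIKE. Sum of all frame-10 rolls (10+1+0) = 11. Cumulative: 111

Answer: 111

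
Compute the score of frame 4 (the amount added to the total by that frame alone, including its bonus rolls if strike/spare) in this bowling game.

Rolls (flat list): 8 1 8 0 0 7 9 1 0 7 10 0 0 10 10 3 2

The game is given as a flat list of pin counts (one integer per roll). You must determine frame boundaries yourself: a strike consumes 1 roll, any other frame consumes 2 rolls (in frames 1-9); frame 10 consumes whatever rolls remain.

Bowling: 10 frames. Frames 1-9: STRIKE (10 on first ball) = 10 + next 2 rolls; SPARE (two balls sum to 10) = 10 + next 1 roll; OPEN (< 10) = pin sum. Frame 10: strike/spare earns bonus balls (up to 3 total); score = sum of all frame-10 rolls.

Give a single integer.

Frame 1: OPEN (8+1=9). Cumulative: 9
Frame 2: OPEN (8+0=8). Cumulative: 17
Frame 3: OPEN (0+7=7). Cumulative: 24
Frame 4: SPARE (9+1=10). 10 + next roll (0) = 10. Cumulative: 34
Frame 5: OPEN (0+7=7). Cumulative: 41
Frame 6: STRIKE. 10 + next two rolls (0+0) = 10. Cumulative: 51

Answer: 10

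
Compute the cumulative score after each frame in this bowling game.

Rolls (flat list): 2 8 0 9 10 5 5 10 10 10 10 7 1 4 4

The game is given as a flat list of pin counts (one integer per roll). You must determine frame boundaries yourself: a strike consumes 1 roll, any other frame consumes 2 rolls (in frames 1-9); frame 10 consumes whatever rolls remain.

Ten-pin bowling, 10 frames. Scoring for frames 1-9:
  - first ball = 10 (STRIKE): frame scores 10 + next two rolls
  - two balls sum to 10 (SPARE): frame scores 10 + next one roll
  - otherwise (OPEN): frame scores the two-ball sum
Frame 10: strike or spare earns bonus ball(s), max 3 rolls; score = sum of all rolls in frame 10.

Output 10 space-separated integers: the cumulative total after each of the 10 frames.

Frame 1: SPARE (2+8=10). 10 + next roll (0) = 10. Cumulative: 10
Frame 2: OPEN (0+9=9). Cumulative: 19
Frame 3: STRIKE. 10 + next two rolls (5+5) = 20. Cumulative: 39
Frame 4: SPARE (5+5=10). 10 + next roll (10) = 20. Cumulative: 59
Frame 5: STRIKE. 10 + next two rolls (10+10) = 30. Cumulative: 89
Frame 6: STRIKE. 10 + next two rolls (10+10) = 30. Cumulative: 119
Frame 7: STRIKE. 10 + next two rolls (10+7) = 27. Cumulative: 146
Frame 8: STRIKE. 10 + next two rolls (7+1) = 18. Cumulative: 164
Frame 9: OPEN (7+1=8). Cumulative: 172
Frame 10: OPEN. Sum of all frame-10 rolls (4+4) = 8. Cumulative: 180

Answer: 10 19 39 59 89 119 146 164 172 180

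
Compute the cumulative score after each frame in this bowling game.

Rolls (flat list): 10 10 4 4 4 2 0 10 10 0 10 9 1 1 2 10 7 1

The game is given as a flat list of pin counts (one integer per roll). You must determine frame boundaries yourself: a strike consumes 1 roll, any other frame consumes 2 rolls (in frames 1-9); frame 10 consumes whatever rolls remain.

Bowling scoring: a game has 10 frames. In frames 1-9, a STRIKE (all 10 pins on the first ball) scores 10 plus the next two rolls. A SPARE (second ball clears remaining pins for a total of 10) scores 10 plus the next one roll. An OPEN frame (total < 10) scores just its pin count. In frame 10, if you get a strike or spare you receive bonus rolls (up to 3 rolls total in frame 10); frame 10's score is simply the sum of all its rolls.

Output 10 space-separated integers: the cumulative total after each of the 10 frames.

Answer: 24 42 50 56 76 96 115 126 129 147

Derivation:
Frame 1: STRIKE. 10 + next two rolls (10+4) = 24. Cumulative: 24
Frame 2: STRIKE. 10 + next two rolls (4+4) = 18. Cumulative: 42
Frame 3: OPEN (4+4=8). Cumulative: 50
Frame 4: OPEN (4+2=6). Cumulative: 56
Frame 5: SPARE (0+10=10). 10 + next roll (10) = 20. Cumulative: 76
Frame 6: STRIKE. 10 + next two rolls (0+10) = 20. Cumulative: 96
Frame 7: SPARE (0+10=10). 10 + next roll (9) = 19. Cumulative: 115
Frame 8: SPARE (9+1=10). 10 + next roll (1) = 11. Cumulative: 126
Frame 9: OPEN (1+2=3). Cumulative: 129
Frame 10: STRIKE. Sum of all frame-10 rolls (10+7+1) = 18. Cumulative: 147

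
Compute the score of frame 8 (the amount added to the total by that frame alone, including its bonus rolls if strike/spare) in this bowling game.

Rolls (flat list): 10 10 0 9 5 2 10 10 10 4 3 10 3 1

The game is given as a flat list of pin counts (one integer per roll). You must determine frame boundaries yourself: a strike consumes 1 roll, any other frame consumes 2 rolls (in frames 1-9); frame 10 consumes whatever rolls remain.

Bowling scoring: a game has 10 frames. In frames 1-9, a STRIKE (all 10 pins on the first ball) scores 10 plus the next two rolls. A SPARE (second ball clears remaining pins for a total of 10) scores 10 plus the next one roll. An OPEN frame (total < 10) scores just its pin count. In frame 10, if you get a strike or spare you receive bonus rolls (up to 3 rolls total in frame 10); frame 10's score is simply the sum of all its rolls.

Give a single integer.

Frame 1: STRIKE. 10 + next two rolls (10+0) = 20. Cumulative: 20
Frame 2: STRIKE. 10 + next two rolls (0+9) = 19. Cumulative: 39
Frame 3: OPEN (0+9=9). Cumulative: 48
Frame 4: OPEN (5+2=7). Cumulative: 55
Frame 5: STRIKE. 10 + next two rolls (10+10) = 30. Cumulative: 85
Frame 6: STRIKE. 10 + next two rolls (10+4) = 24. Cumulative: 109
Frame 7: STRIKE. 10 + next two rolls (4+3) = 17. Cumulative: 126
Frame 8: OPEN (4+3=7). Cumulative: 133
Frame 9: STRIKE. 10 + next two rolls (3+1) = 14. Cumulative: 147
Frame 10: OPEN. Sum of all frame-10 rolls (3+1) = 4. Cumulative: 151

Answer: 7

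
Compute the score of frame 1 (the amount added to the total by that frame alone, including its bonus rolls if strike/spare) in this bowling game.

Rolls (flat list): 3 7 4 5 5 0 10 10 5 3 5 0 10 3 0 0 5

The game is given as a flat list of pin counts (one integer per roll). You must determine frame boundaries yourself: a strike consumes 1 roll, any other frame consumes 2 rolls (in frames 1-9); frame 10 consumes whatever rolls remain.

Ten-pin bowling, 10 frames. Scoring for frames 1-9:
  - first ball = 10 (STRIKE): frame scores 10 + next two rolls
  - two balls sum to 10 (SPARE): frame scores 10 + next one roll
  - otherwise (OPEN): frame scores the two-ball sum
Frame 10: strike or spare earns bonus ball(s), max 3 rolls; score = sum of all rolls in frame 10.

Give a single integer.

Answer: 14

Derivation:
Frame 1: SPARE (3+7=10). 10 + next roll (4) = 14. Cumulative: 14
Frame 2: OPEN (4+5=9). Cumulative: 23
Frame 3: OPEN (5+0=5). Cumulative: 28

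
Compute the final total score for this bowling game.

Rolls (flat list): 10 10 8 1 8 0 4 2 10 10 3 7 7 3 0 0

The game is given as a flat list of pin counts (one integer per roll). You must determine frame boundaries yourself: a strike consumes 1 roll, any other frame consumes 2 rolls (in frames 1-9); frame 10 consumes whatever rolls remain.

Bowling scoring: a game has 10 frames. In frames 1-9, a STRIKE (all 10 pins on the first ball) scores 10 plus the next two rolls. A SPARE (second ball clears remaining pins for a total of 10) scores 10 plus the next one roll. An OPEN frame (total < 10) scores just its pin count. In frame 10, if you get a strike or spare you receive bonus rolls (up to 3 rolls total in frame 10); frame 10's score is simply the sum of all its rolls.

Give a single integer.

Answer: 140

Derivation:
Frame 1: STRIKE. 10 + next two rolls (10+8) = 28. Cumulative: 28
Frame 2: STRIKE. 10 + next two rolls (8+1) = 19. Cumulative: 47
Frame 3: OPEN (8+1=9). Cumulative: 56
Frame 4: OPEN (8+0=8). Cumulative: 64
Frame 5: OPEN (4+2=6). Cumulative: 70
Frame 6: STRIKE. 10 + next two rolls (10+3) = 23. Cumulative: 93
Frame 7: STRIKE. 10 + next two rolls (3+7) = 20. Cumulative: 113
Frame 8: SPARE (3+7=10). 10 + next roll (7) = 17. Cumulative: 130
Frame 9: SPARE (7+3=10). 10 + next roll (0) = 10. Cumulative: 140
Frame 10: OPEN. Sum of all frame-10 rolls (0+0) = 0. Cumulative: 140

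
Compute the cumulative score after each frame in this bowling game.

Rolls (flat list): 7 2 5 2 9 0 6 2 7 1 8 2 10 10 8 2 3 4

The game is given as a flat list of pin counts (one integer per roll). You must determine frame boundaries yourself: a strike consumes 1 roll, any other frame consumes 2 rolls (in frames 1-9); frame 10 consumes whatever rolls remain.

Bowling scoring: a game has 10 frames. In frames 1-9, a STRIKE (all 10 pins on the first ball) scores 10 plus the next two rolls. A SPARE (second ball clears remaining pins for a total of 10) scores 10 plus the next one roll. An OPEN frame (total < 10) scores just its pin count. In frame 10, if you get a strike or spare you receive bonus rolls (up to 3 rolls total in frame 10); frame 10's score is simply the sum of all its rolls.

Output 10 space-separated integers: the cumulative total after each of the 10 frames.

Answer: 9 16 25 33 41 61 89 109 122 129

Derivation:
Frame 1: OPEN (7+2=9). Cumulative: 9
Frame 2: OPEN (5+2=7). Cumulative: 16
Frame 3: OPEN (9+0=9). Cumulative: 25
Frame 4: OPEN (6+2=8). Cumulative: 33
Frame 5: OPEN (7+1=8). Cumulative: 41
Frame 6: SPARE (8+2=10). 10 + next roll (10) = 20. Cumulative: 61
Frame 7: STRIKE. 10 + next two rolls (10+8) = 28. Cumulative: 89
Frame 8: STRIKE. 10 + next two rolls (8+2) = 20. Cumulative: 109
Frame 9: SPARE (8+2=10). 10 + next roll (3) = 13. Cumulative: 122
Frame 10: OPEN. Sum of all frame-10 rolls (3+4) = 7. Cumulative: 129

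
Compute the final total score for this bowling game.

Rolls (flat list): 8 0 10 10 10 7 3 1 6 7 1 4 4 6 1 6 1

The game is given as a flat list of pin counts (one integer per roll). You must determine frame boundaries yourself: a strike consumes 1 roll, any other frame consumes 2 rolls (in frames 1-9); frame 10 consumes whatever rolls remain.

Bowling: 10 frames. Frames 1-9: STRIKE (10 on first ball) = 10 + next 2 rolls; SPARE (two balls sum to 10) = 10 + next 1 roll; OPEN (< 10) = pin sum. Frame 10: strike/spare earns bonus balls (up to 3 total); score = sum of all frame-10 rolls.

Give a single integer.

Frame 1: OPEN (8+0=8). Cumulative: 8
Frame 2: STRIKE. 10 + next two rolls (10+10) = 30. Cumulative: 38
Frame 3: STRIKE. 10 + next two rolls (10+7) = 27. Cumulative: 65
Frame 4: STRIKE. 10 + next two rolls (7+3) = 20. Cumulative: 85
Frame 5: SPARE (7+3=10). 10 + next roll (1) = 11. Cumulative: 96
Frame 6: OPEN (1+6=7). Cumulative: 103
Frame 7: OPEN (7+1=8). Cumulative: 111
Frame 8: OPEN (4+4=8). Cumulative: 119
Frame 9: OPEN (6+1=7). Cumulative: 126
Frame 10: OPEN. Sum of all frame-10 rolls (6+1) = 7. Cumulative: 133

Answer: 133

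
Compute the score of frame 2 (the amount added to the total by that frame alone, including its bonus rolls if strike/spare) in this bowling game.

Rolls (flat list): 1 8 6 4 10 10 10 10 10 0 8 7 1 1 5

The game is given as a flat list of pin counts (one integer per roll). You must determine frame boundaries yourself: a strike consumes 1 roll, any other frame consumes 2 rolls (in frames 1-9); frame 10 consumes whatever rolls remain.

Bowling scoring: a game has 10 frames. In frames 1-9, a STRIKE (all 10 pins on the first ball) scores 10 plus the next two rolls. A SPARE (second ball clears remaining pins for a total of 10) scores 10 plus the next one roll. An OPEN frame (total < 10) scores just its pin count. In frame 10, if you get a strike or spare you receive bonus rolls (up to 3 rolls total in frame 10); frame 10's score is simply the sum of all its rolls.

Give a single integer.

Answer: 20

Derivation:
Frame 1: OPEN (1+8=9). Cumulative: 9
Frame 2: SPARE (6+4=10). 10 + next roll (10) = 20. Cumulative: 29
Frame 3: STRIKE. 10 + next two rolls (10+10) = 30. Cumulative: 59
Frame 4: STRIKE. 10 + next two rolls (10+10) = 30. Cumulative: 89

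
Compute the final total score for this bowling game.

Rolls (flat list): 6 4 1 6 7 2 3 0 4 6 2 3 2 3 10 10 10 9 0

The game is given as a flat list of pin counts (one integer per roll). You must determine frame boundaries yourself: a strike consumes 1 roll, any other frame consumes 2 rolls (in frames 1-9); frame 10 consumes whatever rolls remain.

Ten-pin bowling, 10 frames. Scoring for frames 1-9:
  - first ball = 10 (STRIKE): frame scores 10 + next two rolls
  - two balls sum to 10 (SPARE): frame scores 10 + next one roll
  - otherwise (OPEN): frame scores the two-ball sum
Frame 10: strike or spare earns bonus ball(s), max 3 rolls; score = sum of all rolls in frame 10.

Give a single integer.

Frame 1: SPARE (6+4=10). 10 + next roll (1) = 11. Cumulative: 11
Frame 2: OPEN (1+6=7). Cumulative: 18
Frame 3: OPEN (7+2=9). Cumulative: 27
Frame 4: OPEN (3+0=3). Cumulative: 30
Frame 5: SPARE (4+6=10). 10 + next roll (2) = 12. Cumulative: 42
Frame 6: OPEN (2+3=5). Cumulative: 47
Frame 7: OPEN (2+3=5). Cumulative: 52
Frame 8: STRIKE. 10 + next two rolls (10+10) = 30. Cumulative: 82
Frame 9: STRIKE. 10 + next two rolls (10+9) = 29. Cumulative: 111
Frame 10: STRIKE. Sum of all frame-10 rolls (10+9+0) = 19. Cumulative: 130

Answer: 130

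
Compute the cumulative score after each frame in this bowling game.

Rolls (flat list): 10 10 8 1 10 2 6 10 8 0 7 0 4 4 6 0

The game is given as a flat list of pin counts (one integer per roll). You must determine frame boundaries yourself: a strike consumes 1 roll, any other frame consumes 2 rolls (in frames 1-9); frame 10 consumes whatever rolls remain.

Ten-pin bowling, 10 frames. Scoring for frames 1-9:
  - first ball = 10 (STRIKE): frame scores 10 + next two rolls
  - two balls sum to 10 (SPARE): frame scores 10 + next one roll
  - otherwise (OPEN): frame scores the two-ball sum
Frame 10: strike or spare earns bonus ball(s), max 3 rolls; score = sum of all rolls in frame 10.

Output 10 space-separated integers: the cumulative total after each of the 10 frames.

Frame 1: STRIKE. 10 + next two rolls (10+8) = 28. Cumulative: 28
Frame 2: STRIKE. 10 + next two rolls (8+1) = 19. Cumulative: 47
Frame 3: OPEN (8+1=9). Cumulative: 56
Frame 4: STRIKE. 10 + next two rolls (2+6) = 18. Cumulative: 74
Frame 5: OPEN (2+6=8). Cumulative: 82
Frame 6: STRIKE. 10 + next two rolls (8+0) = 18. Cumulative: 100
Frame 7: OPEN (8+0=8). Cumulative: 108
Frame 8: OPEN (7+0=7). Cumulative: 115
Frame 9: OPEN (4+4=8). Cumulative: 123
Frame 10: OPEN. Sum of all frame-10 rolls (6+0) = 6. Cumulative: 129

Answer: 28 47 56 74 82 100 108 115 123 129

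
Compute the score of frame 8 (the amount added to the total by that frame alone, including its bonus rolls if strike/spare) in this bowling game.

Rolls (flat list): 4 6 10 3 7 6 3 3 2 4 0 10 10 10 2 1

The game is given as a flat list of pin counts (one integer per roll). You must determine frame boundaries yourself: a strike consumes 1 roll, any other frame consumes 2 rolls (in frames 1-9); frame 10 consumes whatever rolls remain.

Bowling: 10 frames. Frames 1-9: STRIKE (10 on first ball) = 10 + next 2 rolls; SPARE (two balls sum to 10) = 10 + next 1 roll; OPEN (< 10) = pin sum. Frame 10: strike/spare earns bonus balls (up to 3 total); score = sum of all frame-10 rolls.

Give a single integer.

Frame 1: SPARE (4+6=10). 10 + next roll (10) = 20. Cumulative: 20
Frame 2: STRIKE. 10 + next two rolls (3+7) = 20. Cumulative: 40
Frame 3: SPARE (3+7=10). 10 + next roll (6) = 16. Cumulative: 56
Frame 4: OPEN (6+3=9). Cumulative: 65
Frame 5: OPEN (3+2=5). Cumulative: 70
Frame 6: OPEN (4+0=4). Cumulative: 74
Frame 7: STRIKE. 10 + next two rolls (10+10) = 30. Cumulative: 104
Frame 8: STRIKE. 10 + next two rolls (10+2) = 22. Cumulative: 126
Frame 9: STRIKE. 10 + next two rolls (2+1) = 13. Cumulative: 139
Frame 10: OPEN. Sum of all frame-10 rolls (2+1) = 3. Cumulative: 142

Answer: 22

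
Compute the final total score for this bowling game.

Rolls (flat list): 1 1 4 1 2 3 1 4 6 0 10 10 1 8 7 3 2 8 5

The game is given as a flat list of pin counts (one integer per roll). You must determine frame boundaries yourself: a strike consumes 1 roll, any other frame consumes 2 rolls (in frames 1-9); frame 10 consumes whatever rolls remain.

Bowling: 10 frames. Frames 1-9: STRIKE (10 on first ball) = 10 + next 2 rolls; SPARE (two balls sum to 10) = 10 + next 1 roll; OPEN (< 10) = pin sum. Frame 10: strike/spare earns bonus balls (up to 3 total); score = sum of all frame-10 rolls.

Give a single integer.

Answer: 99

Derivation:
Frame 1: OPEN (1+1=2). Cumulative: 2
Frame 2: OPEN (4+1=5). Cumulative: 7
Frame 3: OPEN (2+3=5). Cumulative: 12
Frame 4: OPEN (1+4=5). Cumulative: 17
Frame 5: OPEN (6+0=6). Cumulative: 23
Frame 6: STRIKE. 10 + next two rolls (10+1) = 21. Cumulative: 44
Frame 7: STRIKE. 10 + next two rolls (1+8) = 19. Cumulative: 63
Frame 8: OPEN (1+8=9). Cumulative: 72
Frame 9: SPARE (7+3=10). 10 + next roll (2) = 12. Cumulative: 84
Frame 10: SPARE. Sum of all frame-10 rolls (2+8+5) = 15. Cumulative: 99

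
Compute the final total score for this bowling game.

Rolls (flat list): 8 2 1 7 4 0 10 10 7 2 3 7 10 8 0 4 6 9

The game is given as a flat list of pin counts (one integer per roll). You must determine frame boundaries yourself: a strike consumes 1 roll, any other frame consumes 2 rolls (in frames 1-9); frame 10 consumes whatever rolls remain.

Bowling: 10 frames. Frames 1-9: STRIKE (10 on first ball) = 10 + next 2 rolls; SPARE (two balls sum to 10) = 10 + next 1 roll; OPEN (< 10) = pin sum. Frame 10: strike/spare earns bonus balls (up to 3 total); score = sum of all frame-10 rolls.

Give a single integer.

Answer: 143

Derivation:
Frame 1: SPARE (8+2=10). 10 + next roll (1) = 11. Cumulative: 11
Frame 2: OPEN (1+7=8). Cumulative: 19
Frame 3: OPEN (4+0=4). Cumulative: 23
Frame 4: STRIKE. 10 + next two rolls (10+7) = 27. Cumulative: 50
Frame 5: STRIKE. 10 + next two rolls (7+2) = 19. Cumulative: 69
Frame 6: OPEN (7+2=9). Cumulative: 78
Frame 7: SPARE (3+7=10). 10 + next roll (10) = 20. Cumulative: 98
Frame 8: STRIKE. 10 + next two rolls (8+0) = 18. Cumulative: 116
Frame 9: OPEN (8+0=8). Cumulative: 124
Frame 10: SPARE. Sum of all frame-10 rolls (4+6+9) = 19. Cumulative: 143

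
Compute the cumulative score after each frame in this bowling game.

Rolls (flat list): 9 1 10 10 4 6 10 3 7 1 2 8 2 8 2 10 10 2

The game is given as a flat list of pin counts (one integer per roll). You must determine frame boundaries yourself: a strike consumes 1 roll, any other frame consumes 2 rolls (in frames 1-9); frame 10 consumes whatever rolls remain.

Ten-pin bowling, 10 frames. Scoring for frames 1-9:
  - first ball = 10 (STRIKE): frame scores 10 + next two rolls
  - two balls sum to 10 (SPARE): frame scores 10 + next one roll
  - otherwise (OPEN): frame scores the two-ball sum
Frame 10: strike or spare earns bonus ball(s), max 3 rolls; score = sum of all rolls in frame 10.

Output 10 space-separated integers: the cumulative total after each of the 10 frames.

Answer: 20 44 64 84 104 115 118 136 156 178

Derivation:
Frame 1: SPARE (9+1=10). 10 + next roll (10) = 20. Cumulative: 20
Frame 2: STRIKE. 10 + next two rolls (10+4) = 24. Cumulative: 44
Frame 3: STRIKE. 10 + next two rolls (4+6) = 20. Cumulative: 64
Frame 4: SPARE (4+6=10). 10 + next roll (10) = 20. Cumulative: 84
Frame 5: STRIKE. 10 + next two rolls (3+7) = 20. Cumulative: 104
Frame 6: SPARE (3+7=10). 10 + next roll (1) = 11. Cumulative: 115
Frame 7: OPEN (1+2=3). Cumulative: 118
Frame 8: SPARE (8+2=10). 10 + next roll (8) = 18. Cumulative: 136
Frame 9: SPARE (8+2=10). 10 + next roll (10) = 20. Cumulative: 156
Frame 10: STRIKE. Sum of all frame-10 rolls (10+10+2) = 22. Cumulative: 178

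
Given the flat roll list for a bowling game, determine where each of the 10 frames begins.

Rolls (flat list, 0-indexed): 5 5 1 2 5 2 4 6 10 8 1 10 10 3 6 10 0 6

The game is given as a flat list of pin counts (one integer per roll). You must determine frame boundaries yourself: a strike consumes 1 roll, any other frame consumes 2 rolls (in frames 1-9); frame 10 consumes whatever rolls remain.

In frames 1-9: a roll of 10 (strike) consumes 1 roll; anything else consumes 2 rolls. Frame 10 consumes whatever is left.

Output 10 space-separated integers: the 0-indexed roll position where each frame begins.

Frame 1 starts at roll index 0: rolls=5,5 (sum=10), consumes 2 rolls
Frame 2 starts at roll index 2: rolls=1,2 (sum=3), consumes 2 rolls
Frame 3 starts at roll index 4: rolls=5,2 (sum=7), consumes 2 rolls
Frame 4 starts at roll index 6: rolls=4,6 (sum=10), consumes 2 rolls
Frame 5 starts at roll index 8: roll=10 (strike), consumes 1 roll
Frame 6 starts at roll index 9: rolls=8,1 (sum=9), consumes 2 rolls
Frame 7 starts at roll index 11: roll=10 (strike), consumes 1 roll
Frame 8 starts at roll index 12: roll=10 (strike), consumes 1 roll
Frame 9 starts at roll index 13: rolls=3,6 (sum=9), consumes 2 rolls
Frame 10 starts at roll index 15: 3 remaining rolls

Answer: 0 2 4 6 8 9 11 12 13 15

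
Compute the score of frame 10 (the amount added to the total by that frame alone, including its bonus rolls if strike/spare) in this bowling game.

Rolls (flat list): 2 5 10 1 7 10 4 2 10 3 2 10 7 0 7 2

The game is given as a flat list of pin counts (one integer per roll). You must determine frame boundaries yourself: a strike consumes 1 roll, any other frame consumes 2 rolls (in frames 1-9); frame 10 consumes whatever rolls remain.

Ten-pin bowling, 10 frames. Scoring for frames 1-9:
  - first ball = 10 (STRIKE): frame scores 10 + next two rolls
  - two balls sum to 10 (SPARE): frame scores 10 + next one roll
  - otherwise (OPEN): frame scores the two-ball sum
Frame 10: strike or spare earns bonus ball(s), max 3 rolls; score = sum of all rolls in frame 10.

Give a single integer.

Answer: 9

Derivation:
Frame 1: OPEN (2+5=7). Cumulative: 7
Frame 2: STRIKE. 10 + next two rolls (1+7) = 18. Cumulative: 25
Frame 3: OPEN (1+7=8). Cumulative: 33
Frame 4: STRIKE. 10 + next two rolls (4+2) = 16. Cumulative: 49
Frame 5: OPEN (4+2=6). Cumulative: 55
Frame 6: STRIKE. 10 + next two rolls (3+2) = 15. Cumulative: 70
Frame 7: OPEN (3+2=5). Cumulative: 75
Frame 8: STRIKE. 10 + next two rolls (7+0) = 17. Cumulative: 92
Frame 9: OPEN (7+0=7). Cumulative: 99
Frame 10: OPEN. Sum of all frame-10 rolls (7+2) = 9. Cumulative: 108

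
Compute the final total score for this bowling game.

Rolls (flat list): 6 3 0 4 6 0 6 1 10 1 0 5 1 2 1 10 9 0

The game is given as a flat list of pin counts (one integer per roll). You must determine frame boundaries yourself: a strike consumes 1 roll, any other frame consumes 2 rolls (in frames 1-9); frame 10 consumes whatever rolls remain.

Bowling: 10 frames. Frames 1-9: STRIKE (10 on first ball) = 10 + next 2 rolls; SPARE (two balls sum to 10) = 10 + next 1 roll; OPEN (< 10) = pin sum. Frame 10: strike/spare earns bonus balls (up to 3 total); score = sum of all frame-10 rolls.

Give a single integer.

Frame 1: OPEN (6+3=9). Cumulative: 9
Frame 2: OPEN (0+4=4). Cumulative: 13
Frame 3: OPEN (6+0=6). Cumulative: 19
Frame 4: OPEN (6+1=7). Cumulative: 26
Frame 5: STRIKE. 10 + next two rolls (1+0) = 11. Cumulative: 37
Frame 6: OPEN (1+0=1). Cumulative: 38
Frame 7: OPEN (5+1=6). Cumulative: 44
Frame 8: OPEN (2+1=3). Cumulative: 47
Frame 9: STRIKE. 10 + next two rolls (9+0) = 19. Cumulative: 66
Frame 10: OPEN. Sum of all frame-10 rolls (9+0) = 9. Cumulative: 75

Answer: 75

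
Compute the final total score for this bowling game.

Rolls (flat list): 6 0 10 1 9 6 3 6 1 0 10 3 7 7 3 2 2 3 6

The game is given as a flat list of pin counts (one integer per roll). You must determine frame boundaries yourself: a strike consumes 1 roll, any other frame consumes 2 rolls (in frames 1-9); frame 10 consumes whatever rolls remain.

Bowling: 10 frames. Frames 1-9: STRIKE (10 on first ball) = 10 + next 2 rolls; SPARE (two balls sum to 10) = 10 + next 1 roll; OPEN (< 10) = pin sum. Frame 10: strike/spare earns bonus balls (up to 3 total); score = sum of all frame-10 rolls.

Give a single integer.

Answer: 113

Derivation:
Frame 1: OPEN (6+0=6). Cumulative: 6
Frame 2: STRIKE. 10 + next two rolls (1+9) = 20. Cumulative: 26
Frame 3: SPARE (1+9=10). 10 + next roll (6) = 16. Cumulative: 42
Frame 4: OPEN (6+3=9). Cumulative: 51
Frame 5: OPEN (6+1=7). Cumulative: 58
Frame 6: SPARE (0+10=10). 10 + next roll (3) = 13. Cumulative: 71
Frame 7: SPARE (3+7=10). 10 + next roll (7) = 17. Cumulative: 88
Frame 8: SPARE (7+3=10). 10 + next roll (2) = 12. Cumulative: 100
Frame 9: OPEN (2+2=4). Cumulative: 104
Frame 10: OPEN. Sum of all frame-10 rolls (3+6) = 9. Cumulative: 113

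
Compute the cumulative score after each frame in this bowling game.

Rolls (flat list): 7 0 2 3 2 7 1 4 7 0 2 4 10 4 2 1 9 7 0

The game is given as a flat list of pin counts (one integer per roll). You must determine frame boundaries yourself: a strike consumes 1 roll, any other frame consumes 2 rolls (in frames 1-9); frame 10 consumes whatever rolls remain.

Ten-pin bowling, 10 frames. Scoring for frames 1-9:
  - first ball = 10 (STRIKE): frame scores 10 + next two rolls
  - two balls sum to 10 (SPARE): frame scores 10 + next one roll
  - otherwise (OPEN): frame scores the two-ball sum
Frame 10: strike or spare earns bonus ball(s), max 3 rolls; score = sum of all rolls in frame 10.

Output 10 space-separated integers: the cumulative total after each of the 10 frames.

Frame 1: OPEN (7+0=7). Cumulative: 7
Frame 2: OPEN (2+3=5). Cumulative: 12
Frame 3: OPEN (2+7=9). Cumulative: 21
Frame 4: OPEN (1+4=5). Cumulative: 26
Frame 5: OPEN (7+0=7). Cumulative: 33
Frame 6: OPEN (2+4=6). Cumulative: 39
Frame 7: STRIKE. 10 + next two rolls (4+2) = 16. Cumulative: 55
Frame 8: OPEN (4+2=6). Cumulative: 61
Frame 9: SPARE (1+9=10). 10 + next roll (7) = 17. Cumulative: 78
Frame 10: OPEN. Sum of all frame-10 rolls (7+0) = 7. Cumulative: 85

Answer: 7 12 21 26 33 39 55 61 78 85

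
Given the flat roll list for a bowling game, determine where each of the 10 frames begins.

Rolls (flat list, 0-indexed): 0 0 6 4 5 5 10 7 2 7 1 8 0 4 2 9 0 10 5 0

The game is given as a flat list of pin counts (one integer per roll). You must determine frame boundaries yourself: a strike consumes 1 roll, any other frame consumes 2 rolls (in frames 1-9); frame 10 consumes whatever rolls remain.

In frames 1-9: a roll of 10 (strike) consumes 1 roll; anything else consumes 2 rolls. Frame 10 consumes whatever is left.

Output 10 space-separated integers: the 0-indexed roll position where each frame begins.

Frame 1 starts at roll index 0: rolls=0,0 (sum=0), consumes 2 rolls
Frame 2 starts at roll index 2: rolls=6,4 (sum=10), consumes 2 rolls
Frame 3 starts at roll index 4: rolls=5,5 (sum=10), consumes 2 rolls
Frame 4 starts at roll index 6: roll=10 (strike), consumes 1 roll
Frame 5 starts at roll index 7: rolls=7,2 (sum=9), consumes 2 rolls
Frame 6 starts at roll index 9: rolls=7,1 (sum=8), consumes 2 rolls
Frame 7 starts at roll index 11: rolls=8,0 (sum=8), consumes 2 rolls
Frame 8 starts at roll index 13: rolls=4,2 (sum=6), consumes 2 rolls
Frame 9 starts at roll index 15: rolls=9,0 (sum=9), consumes 2 rolls
Frame 10 starts at roll index 17: 3 remaining rolls

Answer: 0 2 4 6 7 9 11 13 15 17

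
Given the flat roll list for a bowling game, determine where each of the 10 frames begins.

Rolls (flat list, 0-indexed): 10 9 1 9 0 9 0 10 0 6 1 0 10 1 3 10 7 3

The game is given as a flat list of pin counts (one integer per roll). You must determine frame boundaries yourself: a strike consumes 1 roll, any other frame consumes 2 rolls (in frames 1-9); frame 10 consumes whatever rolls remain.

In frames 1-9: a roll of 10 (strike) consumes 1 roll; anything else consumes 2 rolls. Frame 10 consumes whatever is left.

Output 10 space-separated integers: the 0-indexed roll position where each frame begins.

Frame 1 starts at roll index 0: roll=10 (strike), consumes 1 roll
Frame 2 starts at roll index 1: rolls=9,1 (sum=10), consumes 2 rolls
Frame 3 starts at roll index 3: rolls=9,0 (sum=9), consumes 2 rolls
Frame 4 starts at roll index 5: rolls=9,0 (sum=9), consumes 2 rolls
Frame 5 starts at roll index 7: roll=10 (strike), consumes 1 roll
Frame 6 starts at roll index 8: rolls=0,6 (sum=6), consumes 2 rolls
Frame 7 starts at roll index 10: rolls=1,0 (sum=1), consumes 2 rolls
Frame 8 starts at roll index 12: roll=10 (strike), consumes 1 roll
Frame 9 starts at roll index 13: rolls=1,3 (sum=4), consumes 2 rolls
Frame 10 starts at roll index 15: 3 remaining rolls

Answer: 0 1 3 5 7 8 10 12 13 15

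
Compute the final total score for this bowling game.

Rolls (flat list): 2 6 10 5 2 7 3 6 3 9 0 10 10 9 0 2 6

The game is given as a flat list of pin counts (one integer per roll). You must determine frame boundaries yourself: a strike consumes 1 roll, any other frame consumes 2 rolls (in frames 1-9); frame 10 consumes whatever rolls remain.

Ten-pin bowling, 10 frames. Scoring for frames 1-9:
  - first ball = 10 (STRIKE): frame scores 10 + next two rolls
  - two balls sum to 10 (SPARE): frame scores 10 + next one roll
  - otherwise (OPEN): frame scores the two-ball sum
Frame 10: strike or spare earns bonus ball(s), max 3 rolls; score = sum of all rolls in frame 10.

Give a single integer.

Frame 1: OPEN (2+6=8). Cumulative: 8
Frame 2: STRIKE. 10 + next two rolls (5+2) = 17. Cumulative: 25
Frame 3: OPEN (5+2=7). Cumulative: 32
Frame 4: SPARE (7+3=10). 10 + next roll (6) = 16. Cumulative: 48
Frame 5: OPEN (6+3=9). Cumulative: 57
Frame 6: OPEN (9+0=9). Cumulative: 66
Frame 7: STRIKE. 10 + next two rolls (10+9) = 29. Cumulative: 95
Frame 8: STRIKE. 10 + next two rolls (9+0) = 19. Cumulative: 114
Frame 9: OPEN (9+0=9). Cumulative: 123
Frame 10: OPEN. Sum of all frame-10 rolls (2+6) = 8. Cumulative: 131

Answer: 131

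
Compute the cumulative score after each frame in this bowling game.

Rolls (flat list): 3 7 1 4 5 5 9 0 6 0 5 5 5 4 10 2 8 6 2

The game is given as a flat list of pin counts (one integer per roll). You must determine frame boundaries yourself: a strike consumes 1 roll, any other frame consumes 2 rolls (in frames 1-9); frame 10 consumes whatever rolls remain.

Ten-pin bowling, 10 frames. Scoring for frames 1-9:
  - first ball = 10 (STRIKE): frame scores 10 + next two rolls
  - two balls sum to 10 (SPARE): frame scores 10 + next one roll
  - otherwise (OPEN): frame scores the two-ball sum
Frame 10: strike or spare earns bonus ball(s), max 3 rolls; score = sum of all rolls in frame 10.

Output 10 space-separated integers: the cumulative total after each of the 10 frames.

Answer: 11 16 35 44 50 65 74 94 110 118

Derivation:
Frame 1: SPARE (3+7=10). 10 + next roll (1) = 11. Cumulative: 11
Frame 2: OPEN (1+4=5). Cumulative: 16
Frame 3: SPARE (5+5=10). 10 + next roll (9) = 19. Cumulative: 35
Frame 4: OPEN (9+0=9). Cumulative: 44
Frame 5: OPEN (6+0=6). Cumulative: 50
Frame 6: SPARE (5+5=10). 10 + next roll (5) = 15. Cumulative: 65
Frame 7: OPEN (5+4=9). Cumulative: 74
Frame 8: STRIKE. 10 + next two rolls (2+8) = 20. Cumulative: 94
Frame 9: SPARE (2+8=10). 10 + next roll (6) = 16. Cumulative: 110
Frame 10: OPEN. Sum of all frame-10 rolls (6+2) = 8. Cumulative: 118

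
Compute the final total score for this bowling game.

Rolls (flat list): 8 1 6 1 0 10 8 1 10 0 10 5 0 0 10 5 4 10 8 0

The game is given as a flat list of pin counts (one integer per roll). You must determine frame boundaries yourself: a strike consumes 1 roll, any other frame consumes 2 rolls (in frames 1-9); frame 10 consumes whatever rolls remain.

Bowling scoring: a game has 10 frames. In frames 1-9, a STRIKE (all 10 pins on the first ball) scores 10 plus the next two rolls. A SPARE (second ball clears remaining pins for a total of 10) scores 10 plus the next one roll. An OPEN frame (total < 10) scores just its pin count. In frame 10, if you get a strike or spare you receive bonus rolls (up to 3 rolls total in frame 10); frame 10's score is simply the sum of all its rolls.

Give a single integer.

Frame 1: OPEN (8+1=9). Cumulative: 9
Frame 2: OPEN (6+1=7). Cumulative: 16
Frame 3: SPARE (0+10=10). 10 + next roll (8) = 18. Cumulative: 34
Frame 4: OPEN (8+1=9). Cumulative: 43
Frame 5: STRIKE. 10 + next two rolls (0+10) = 20. Cumulative: 63
Frame 6: SPARE (0+10=10). 10 + next roll (5) = 15. Cumulative: 78
Frame 7: OPEN (5+0=5). Cumulative: 83
Frame 8: SPARE (0+10=10). 10 + next roll (5) = 15. Cumulative: 98
Frame 9: OPEN (5+4=9). Cumulative: 107
Frame 10: STRIKE. Sum of all frame-10 rolls (10+8+0) = 18. Cumulative: 125

Answer: 125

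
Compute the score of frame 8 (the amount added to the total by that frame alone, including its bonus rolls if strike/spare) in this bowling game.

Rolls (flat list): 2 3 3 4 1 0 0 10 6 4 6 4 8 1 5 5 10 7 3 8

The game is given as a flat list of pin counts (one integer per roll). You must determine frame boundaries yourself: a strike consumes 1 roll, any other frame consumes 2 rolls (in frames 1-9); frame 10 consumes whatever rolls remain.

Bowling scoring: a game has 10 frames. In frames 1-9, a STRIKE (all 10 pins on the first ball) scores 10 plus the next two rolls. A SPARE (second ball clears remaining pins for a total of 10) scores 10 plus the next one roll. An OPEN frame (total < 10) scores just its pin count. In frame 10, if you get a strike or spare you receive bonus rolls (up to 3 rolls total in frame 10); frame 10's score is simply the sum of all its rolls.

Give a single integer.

Answer: 20

Derivation:
Frame 1: OPEN (2+3=5). Cumulative: 5
Frame 2: OPEN (3+4=7). Cumulative: 12
Frame 3: OPEN (1+0=1). Cumulative: 13
Frame 4: SPARE (0+10=10). 10 + next roll (6) = 16. Cumulative: 29
Frame 5: SPARE (6+4=10). 10 + next roll (6) = 16. Cumulative: 45
Frame 6: SPARE (6+4=10). 10 + next roll (8) = 18. Cumulative: 63
Frame 7: OPEN (8+1=9). Cumulative: 72
Frame 8: SPARE (5+5=10). 10 + next roll (10) = 20. Cumulative: 92
Frame 9: STRIKE. 10 + next two rolls (7+3) = 20. Cumulative: 112
Frame 10: SPARE. Sum of all frame-10 rolls (7+3+8) = 18. Cumulative: 130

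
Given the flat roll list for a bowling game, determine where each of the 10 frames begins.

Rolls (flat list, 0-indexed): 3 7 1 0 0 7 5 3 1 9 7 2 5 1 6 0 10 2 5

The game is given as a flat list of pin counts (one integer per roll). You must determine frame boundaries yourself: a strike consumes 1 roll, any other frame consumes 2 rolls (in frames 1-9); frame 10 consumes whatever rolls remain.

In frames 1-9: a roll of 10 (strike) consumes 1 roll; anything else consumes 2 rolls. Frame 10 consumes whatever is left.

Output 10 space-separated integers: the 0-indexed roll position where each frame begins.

Frame 1 starts at roll index 0: rolls=3,7 (sum=10), consumes 2 rolls
Frame 2 starts at roll index 2: rolls=1,0 (sum=1), consumes 2 rolls
Frame 3 starts at roll index 4: rolls=0,7 (sum=7), consumes 2 rolls
Frame 4 starts at roll index 6: rolls=5,3 (sum=8), consumes 2 rolls
Frame 5 starts at roll index 8: rolls=1,9 (sum=10), consumes 2 rolls
Frame 6 starts at roll index 10: rolls=7,2 (sum=9), consumes 2 rolls
Frame 7 starts at roll index 12: rolls=5,1 (sum=6), consumes 2 rolls
Frame 8 starts at roll index 14: rolls=6,0 (sum=6), consumes 2 rolls
Frame 9 starts at roll index 16: roll=10 (strike), consumes 1 roll
Frame 10 starts at roll index 17: 2 remaining rolls

Answer: 0 2 4 6 8 10 12 14 16 17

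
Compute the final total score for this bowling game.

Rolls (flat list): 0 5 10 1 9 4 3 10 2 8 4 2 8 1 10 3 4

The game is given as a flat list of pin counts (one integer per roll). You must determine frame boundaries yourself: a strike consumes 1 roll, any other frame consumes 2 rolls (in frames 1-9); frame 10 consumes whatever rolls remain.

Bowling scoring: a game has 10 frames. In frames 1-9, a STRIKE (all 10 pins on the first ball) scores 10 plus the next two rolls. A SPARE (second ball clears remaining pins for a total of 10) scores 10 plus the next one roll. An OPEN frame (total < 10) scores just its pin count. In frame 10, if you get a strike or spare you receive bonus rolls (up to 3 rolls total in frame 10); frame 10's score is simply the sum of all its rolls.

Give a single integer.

Frame 1: OPEN (0+5=5). Cumulative: 5
Frame 2: STRIKE. 10 + next two rolls (1+9) = 20. Cumulative: 25
Frame 3: SPARE (1+9=10). 10 + next roll (4) = 14. Cumulative: 39
Frame 4: OPEN (4+3=7). Cumulative: 46
Frame 5: STRIKE. 10 + next two rolls (2+8) = 20. Cumulative: 66
Frame 6: SPARE (2+8=10). 10 + next roll (4) = 14. Cumulative: 80
Frame 7: OPEN (4+2=6). Cumulative: 86
Frame 8: OPEN (8+1=9). Cumulative: 95
Frame 9: STRIKE. 10 + next two rolls (3+4) = 17. Cumulative: 112
Frame 10: OPEN. Sum of all frame-10 rolls (3+4) = 7. Cumulative: 119

Answer: 119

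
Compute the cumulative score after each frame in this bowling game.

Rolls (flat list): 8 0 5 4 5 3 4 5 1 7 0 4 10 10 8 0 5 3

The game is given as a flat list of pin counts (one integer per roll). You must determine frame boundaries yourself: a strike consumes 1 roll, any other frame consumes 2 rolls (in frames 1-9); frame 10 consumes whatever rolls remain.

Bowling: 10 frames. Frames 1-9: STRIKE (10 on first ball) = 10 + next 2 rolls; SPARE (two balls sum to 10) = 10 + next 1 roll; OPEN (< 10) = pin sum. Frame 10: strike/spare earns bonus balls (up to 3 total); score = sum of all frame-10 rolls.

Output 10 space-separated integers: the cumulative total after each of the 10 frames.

Answer: 8 17 25 34 42 46 74 92 100 108

Derivation:
Frame 1: OPEN (8+0=8). Cumulative: 8
Frame 2: OPEN (5+4=9). Cumulative: 17
Frame 3: OPEN (5+3=8). Cumulative: 25
Frame 4: OPEN (4+5=9). Cumulative: 34
Frame 5: OPEN (1+7=8). Cumulative: 42
Frame 6: OPEN (0+4=4). Cumulative: 46
Frame 7: STRIKE. 10 + next two rolls (10+8) = 28. Cumulative: 74
Frame 8: STRIKE. 10 + next two rolls (8+0) = 18. Cumulative: 92
Frame 9: OPEN (8+0=8). Cumulative: 100
Frame 10: OPEN. Sum of all frame-10 rolls (5+3) = 8. Cumulative: 108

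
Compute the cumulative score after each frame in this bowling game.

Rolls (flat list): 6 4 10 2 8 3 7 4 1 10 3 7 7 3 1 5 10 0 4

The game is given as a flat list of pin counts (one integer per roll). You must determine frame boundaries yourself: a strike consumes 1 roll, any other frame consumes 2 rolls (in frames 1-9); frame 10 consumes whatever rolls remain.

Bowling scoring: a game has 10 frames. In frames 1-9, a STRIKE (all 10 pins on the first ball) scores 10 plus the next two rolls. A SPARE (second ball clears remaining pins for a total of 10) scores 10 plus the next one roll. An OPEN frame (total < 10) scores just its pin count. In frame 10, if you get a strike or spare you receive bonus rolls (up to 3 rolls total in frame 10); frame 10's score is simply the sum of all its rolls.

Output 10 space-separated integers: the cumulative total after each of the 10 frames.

Answer: 20 40 53 67 72 92 109 120 126 140

Derivation:
Frame 1: SPARE (6+4=10). 10 + next roll (10) = 20. Cumulative: 20
Frame 2: STRIKE. 10 + next two rolls (2+8) = 20. Cumulative: 40
Frame 3: SPARE (2+8=10). 10 + next roll (3) = 13. Cumulative: 53
Frame 4: SPARE (3+7=10). 10 + next roll (4) = 14. Cumulative: 67
Frame 5: OPEN (4+1=5). Cumulative: 72
Frame 6: STRIKE. 10 + next two rolls (3+7) = 20. Cumulative: 92
Frame 7: SPARE (3+7=10). 10 + next roll (7) = 17. Cumulative: 109
Frame 8: SPARE (7+3=10). 10 + next roll (1) = 11. Cumulative: 120
Frame 9: OPEN (1+5=6). Cumulative: 126
Frame 10: STRIKE. Sum of all frame-10 rolls (10+0+4) = 14. Cumulative: 140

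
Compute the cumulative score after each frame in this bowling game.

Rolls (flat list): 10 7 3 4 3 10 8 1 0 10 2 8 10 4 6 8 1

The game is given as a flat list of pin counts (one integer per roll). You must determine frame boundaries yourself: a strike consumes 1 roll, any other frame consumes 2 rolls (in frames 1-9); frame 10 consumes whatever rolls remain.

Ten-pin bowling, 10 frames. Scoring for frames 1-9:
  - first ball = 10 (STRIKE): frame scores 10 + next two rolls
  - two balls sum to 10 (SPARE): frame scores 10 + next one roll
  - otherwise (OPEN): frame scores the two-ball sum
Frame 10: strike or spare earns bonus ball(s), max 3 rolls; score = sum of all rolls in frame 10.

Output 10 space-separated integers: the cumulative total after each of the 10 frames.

Frame 1: STRIKE. 10 + next two rolls (7+3) = 20. Cumulative: 20
Frame 2: SPARE (7+3=10). 10 + next roll (4) = 14. Cumulative: 34
Frame 3: OPEN (4+3=7). Cumulative: 41
Frame 4: STRIKE. 10 + next two rolls (8+1) = 19. Cumulative: 60
Frame 5: OPEN (8+1=9). Cumulative: 69
Frame 6: SPARE (0+10=10). 10 + next roll (2) = 12. Cumulative: 81
Frame 7: SPARE (2+8=10). 10 + next roll (10) = 20. Cumulative: 101
Frame 8: STRIKE. 10 + next two rolls (4+6) = 20. Cumulative: 121
Frame 9: SPARE (4+6=10). 10 + next roll (8) = 18. Cumulative: 139
Frame 10: OPEN. Sum of all frame-10 rolls (8+1) = 9. Cumulative: 148

Answer: 20 34 41 60 69 81 101 121 139 148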